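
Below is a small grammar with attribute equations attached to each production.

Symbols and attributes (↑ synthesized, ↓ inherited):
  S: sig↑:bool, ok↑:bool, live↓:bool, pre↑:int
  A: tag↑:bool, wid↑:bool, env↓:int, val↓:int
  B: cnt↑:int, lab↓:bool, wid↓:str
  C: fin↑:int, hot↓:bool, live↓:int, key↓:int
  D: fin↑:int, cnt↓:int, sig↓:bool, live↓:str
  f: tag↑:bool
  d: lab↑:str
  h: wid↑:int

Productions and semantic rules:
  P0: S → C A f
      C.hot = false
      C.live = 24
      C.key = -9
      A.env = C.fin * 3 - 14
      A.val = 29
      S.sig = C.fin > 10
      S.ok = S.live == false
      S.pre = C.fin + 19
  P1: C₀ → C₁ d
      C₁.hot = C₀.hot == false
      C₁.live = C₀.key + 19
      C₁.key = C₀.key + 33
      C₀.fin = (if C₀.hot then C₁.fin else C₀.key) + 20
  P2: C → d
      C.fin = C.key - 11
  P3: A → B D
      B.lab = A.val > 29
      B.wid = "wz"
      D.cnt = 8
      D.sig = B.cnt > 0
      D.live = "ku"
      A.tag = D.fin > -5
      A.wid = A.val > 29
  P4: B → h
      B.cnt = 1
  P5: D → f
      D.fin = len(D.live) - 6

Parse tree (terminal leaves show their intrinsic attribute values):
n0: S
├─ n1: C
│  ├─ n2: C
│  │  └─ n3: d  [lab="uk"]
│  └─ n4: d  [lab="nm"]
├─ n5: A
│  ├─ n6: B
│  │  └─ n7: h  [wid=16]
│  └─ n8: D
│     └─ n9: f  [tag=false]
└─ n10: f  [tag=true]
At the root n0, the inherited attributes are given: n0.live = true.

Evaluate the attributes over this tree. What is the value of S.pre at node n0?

1. n0.live = true  [given at root]
2. n1.hot = false  [false]
3. n1.live = 24  [24]
4. n1.key = -9  [-9]
5. n2.hot = true  [C₀.hot == false]
6. n2.live = 10  [C₀.key + 19]
7. n2.key = 24  [C₀.key + 33]
8. n3.lab = "uk"  [terminal]
9. n2.fin = 13  [C.key - 11]
10. n4.lab = "nm"  [terminal]
11. n1.fin = 11  [(if C₀.hot then C₁.fin else C₀.key) + 20]
12. n5.env = 19  [C.fin * 3 - 14]
13. n5.val = 29  [29]
14. n6.lab = false  [A.val > 29]
15. n6.wid = "wz"  ["wz"]
16. n7.wid = 16  [terminal]
17. n6.cnt = 1  [1]
18. n8.cnt = 8  [8]
19. n8.sig = true  [B.cnt > 0]
20. n8.live = "ku"  ["ku"]
21. n9.tag = false  [terminal]
22. n8.fin = -4  [len(D.live) - 6]
23. n5.tag = true  [D.fin > -5]
24. n5.wid = false  [A.val > 29]
25. n10.tag = true  [terminal]
26. n0.sig = true  [C.fin > 10]
27. n0.ok = false  [S.live == false]
28. n0.pre = 30  [C.fin + 19]

30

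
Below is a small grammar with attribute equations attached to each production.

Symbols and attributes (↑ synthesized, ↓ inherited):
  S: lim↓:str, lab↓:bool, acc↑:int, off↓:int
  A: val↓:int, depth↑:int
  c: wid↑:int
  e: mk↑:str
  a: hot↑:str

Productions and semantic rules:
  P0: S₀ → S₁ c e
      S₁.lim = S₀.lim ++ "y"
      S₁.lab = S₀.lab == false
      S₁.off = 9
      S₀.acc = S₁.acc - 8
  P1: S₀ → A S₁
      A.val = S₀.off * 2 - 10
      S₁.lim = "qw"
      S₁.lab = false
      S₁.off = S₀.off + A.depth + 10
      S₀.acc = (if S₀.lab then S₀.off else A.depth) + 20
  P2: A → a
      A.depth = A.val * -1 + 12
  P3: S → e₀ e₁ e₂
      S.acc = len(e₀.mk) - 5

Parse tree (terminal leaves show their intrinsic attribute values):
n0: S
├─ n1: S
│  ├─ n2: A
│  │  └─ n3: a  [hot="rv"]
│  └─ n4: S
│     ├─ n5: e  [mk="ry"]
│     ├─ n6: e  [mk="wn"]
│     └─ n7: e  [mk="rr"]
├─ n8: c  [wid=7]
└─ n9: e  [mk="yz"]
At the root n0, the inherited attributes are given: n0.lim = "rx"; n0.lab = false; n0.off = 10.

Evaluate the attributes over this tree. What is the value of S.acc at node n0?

1. n0.lim = "rx"  [given at root]
2. n0.lab = false  [given at root]
3. n0.off = 10  [given at root]
4. n1.lim = "rxy"  [S₀.lim ++ "y"]
5. n1.lab = true  [S₀.lab == false]
6. n1.off = 9  [9]
7. n2.val = 8  [S₀.off * 2 - 10]
8. n3.hot = "rv"  [terminal]
9. n2.depth = 4  [A.val * -1 + 12]
10. n4.lim = "qw"  ["qw"]
11. n4.lab = false  [false]
12. n4.off = 23  [S₀.off + A.depth + 10]
13. n5.mk = "ry"  [terminal]
14. n6.mk = "wn"  [terminal]
15. n7.mk = "rr"  [terminal]
16. n4.acc = -3  [len(e₀.mk) - 5]
17. n1.acc = 29  [(if S₀.lab then S₀.off else A.depth) + 20]
18. n8.wid = 7  [terminal]
19. n9.mk = "yz"  [terminal]
20. n0.acc = 21  [S₁.acc - 8]

21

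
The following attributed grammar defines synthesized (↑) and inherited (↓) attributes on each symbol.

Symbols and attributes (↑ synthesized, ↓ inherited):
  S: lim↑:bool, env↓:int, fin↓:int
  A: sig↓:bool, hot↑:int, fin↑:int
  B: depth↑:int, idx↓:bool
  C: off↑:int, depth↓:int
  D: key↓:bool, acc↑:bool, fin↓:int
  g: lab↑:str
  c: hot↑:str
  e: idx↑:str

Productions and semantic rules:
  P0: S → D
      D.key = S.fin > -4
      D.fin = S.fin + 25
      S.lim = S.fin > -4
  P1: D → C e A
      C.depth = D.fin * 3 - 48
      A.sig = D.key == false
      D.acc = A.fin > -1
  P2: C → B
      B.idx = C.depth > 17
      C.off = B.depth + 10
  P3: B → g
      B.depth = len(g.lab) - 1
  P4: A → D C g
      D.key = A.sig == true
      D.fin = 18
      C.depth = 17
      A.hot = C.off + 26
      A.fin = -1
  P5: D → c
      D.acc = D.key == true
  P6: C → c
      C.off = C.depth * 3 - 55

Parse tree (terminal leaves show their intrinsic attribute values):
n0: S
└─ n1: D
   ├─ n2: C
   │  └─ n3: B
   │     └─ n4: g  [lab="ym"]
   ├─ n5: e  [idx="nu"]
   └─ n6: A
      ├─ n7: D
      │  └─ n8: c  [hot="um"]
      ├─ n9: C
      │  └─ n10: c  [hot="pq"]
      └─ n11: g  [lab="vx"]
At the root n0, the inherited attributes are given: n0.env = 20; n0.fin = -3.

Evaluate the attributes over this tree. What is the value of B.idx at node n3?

1. n0.env = 20  [given at root]
2. n0.fin = -3  [given at root]
3. n1.key = true  [S.fin > -4]
4. n1.fin = 22  [S.fin + 25]
5. n2.depth = 18  [D.fin * 3 - 48]
6. n3.idx = true  [C.depth > 17]
7. n4.lab = "ym"  [terminal]
8. n3.depth = 1  [len(g.lab) - 1]
9. n2.off = 11  [B.depth + 10]
10. n5.idx = "nu"  [terminal]
11. n6.sig = false  [D.key == false]
12. n7.key = false  [A.sig == true]
13. n7.fin = 18  [18]
14. n8.hot = "um"  [terminal]
15. n7.acc = false  [D.key == true]
16. n9.depth = 17  [17]
17. n10.hot = "pq"  [terminal]
18. n9.off = -4  [C.depth * 3 - 55]
19. n11.lab = "vx"  [terminal]
20. n6.hot = 22  [C.off + 26]
21. n6.fin = -1  [-1]
22. n1.acc = false  [A.fin > -1]
23. n0.lim = true  [S.fin > -4]

true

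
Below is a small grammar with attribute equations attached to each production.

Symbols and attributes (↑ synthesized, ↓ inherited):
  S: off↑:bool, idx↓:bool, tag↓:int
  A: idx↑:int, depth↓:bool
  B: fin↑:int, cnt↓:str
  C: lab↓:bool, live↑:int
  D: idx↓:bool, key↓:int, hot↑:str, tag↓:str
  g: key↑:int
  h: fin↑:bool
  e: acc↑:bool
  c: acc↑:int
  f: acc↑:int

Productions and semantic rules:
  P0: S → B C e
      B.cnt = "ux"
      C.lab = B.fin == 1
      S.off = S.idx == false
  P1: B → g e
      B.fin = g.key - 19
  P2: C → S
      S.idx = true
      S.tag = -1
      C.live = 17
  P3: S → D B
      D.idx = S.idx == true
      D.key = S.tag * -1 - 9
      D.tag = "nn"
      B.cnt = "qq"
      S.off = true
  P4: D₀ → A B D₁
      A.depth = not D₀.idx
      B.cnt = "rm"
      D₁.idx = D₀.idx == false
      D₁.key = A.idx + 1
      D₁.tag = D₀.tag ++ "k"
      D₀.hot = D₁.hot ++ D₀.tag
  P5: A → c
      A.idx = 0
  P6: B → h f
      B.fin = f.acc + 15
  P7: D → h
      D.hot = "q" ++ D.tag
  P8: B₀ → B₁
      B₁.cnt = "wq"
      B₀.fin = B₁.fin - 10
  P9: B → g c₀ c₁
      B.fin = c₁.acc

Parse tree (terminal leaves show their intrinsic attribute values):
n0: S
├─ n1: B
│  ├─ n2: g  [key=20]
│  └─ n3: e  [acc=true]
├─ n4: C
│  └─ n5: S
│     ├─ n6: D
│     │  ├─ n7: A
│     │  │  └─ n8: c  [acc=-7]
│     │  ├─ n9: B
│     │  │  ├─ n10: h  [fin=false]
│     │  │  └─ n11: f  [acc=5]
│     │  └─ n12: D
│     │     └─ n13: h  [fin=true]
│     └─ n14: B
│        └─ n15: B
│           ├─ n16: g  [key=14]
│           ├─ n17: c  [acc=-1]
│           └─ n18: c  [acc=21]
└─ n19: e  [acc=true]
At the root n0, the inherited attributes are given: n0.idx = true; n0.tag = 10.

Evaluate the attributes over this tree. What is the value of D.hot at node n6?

"qnnknn"

1. n0.idx = true  [given at root]
2. n0.tag = 10  [given at root]
3. n1.cnt = "ux"  ["ux"]
4. n2.key = 20  [terminal]
5. n3.acc = true  [terminal]
6. n1.fin = 1  [g.key - 19]
7. n4.lab = true  [B.fin == 1]
8. n5.idx = true  [true]
9. n5.tag = -1  [-1]
10. n6.idx = true  [S.idx == true]
11. n6.key = -8  [S.tag * -1 - 9]
12. n6.tag = "nn"  ["nn"]
13. n7.depth = false  [not D₀.idx]
14. n8.acc = -7  [terminal]
15. n7.idx = 0  [0]
16. n9.cnt = "rm"  ["rm"]
17. n10.fin = false  [terminal]
18. n11.acc = 5  [terminal]
19. n9.fin = 20  [f.acc + 15]
20. n12.idx = false  [D₀.idx == false]
21. n12.key = 1  [A.idx + 1]
22. n12.tag = "nnk"  [D₀.tag ++ "k"]
23. n13.fin = true  [terminal]
24. n12.hot = "qnnk"  ["q" ++ D.tag]
25. n6.hot = "qnnknn"  [D₁.hot ++ D₀.tag]
26. n14.cnt = "qq"  ["qq"]
27. n15.cnt = "wq"  ["wq"]
28. n16.key = 14  [terminal]
29. n17.acc = -1  [terminal]
30. n18.acc = 21  [terminal]
31. n15.fin = 21  [c₁.acc]
32. n14.fin = 11  [B₁.fin - 10]
33. n5.off = true  [true]
34. n4.live = 17  [17]
35. n19.acc = true  [terminal]
36. n0.off = false  [S.idx == false]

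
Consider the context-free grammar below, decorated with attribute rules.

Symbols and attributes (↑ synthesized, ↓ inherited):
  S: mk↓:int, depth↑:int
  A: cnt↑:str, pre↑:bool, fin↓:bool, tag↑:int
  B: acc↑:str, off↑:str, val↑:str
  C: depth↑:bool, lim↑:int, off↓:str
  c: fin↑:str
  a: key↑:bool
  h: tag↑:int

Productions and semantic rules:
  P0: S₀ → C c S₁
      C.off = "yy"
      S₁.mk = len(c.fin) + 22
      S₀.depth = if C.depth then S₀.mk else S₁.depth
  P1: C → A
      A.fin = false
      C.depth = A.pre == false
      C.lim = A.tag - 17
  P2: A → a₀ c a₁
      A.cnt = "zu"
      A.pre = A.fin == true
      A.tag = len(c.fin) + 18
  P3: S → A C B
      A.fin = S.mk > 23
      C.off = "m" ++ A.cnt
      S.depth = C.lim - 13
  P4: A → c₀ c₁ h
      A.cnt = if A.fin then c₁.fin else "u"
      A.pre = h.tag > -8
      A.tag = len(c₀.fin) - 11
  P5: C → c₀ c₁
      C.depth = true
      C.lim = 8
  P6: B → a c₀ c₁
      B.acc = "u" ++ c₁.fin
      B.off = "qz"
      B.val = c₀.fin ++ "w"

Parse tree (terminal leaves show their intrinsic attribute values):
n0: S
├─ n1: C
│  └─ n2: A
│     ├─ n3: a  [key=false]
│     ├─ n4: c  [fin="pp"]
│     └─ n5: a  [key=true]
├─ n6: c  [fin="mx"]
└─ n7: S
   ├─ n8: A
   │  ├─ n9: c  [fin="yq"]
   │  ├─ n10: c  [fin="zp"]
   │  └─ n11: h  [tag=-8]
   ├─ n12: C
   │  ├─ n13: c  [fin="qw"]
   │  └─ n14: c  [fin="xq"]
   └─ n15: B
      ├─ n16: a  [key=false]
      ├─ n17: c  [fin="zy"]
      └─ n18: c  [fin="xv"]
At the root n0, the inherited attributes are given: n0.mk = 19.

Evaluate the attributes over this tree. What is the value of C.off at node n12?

"mzp"

1. n0.mk = 19  [given at root]
2. n1.off = "yy"  ["yy"]
3. n2.fin = false  [false]
4. n3.key = false  [terminal]
5. n4.fin = "pp"  [terminal]
6. n5.key = true  [terminal]
7. n2.cnt = "zu"  ["zu"]
8. n2.pre = false  [A.fin == true]
9. n2.tag = 20  [len(c.fin) + 18]
10. n1.depth = true  [A.pre == false]
11. n1.lim = 3  [A.tag - 17]
12. n6.fin = "mx"  [terminal]
13. n7.mk = 24  [len(c.fin) + 22]
14. n8.fin = true  [S.mk > 23]
15. n9.fin = "yq"  [terminal]
16. n10.fin = "zp"  [terminal]
17. n11.tag = -8  [terminal]
18. n8.cnt = "zp"  [if A.fin then c₁.fin else "u"]
19. n8.pre = false  [h.tag > -8]
20. n8.tag = -9  [len(c₀.fin) - 11]
21. n12.off = "mzp"  ["m" ++ A.cnt]
22. n13.fin = "qw"  [terminal]
23. n14.fin = "xq"  [terminal]
24. n12.depth = true  [true]
25. n12.lim = 8  [8]
26. n16.key = false  [terminal]
27. n17.fin = "zy"  [terminal]
28. n18.fin = "xv"  [terminal]
29. n15.acc = "uxv"  ["u" ++ c₁.fin]
30. n15.off = "qz"  ["qz"]
31. n15.val = "zyw"  [c₀.fin ++ "w"]
32. n7.depth = -5  [C.lim - 13]
33. n0.depth = 19  [if C.depth then S₀.mk else S₁.depth]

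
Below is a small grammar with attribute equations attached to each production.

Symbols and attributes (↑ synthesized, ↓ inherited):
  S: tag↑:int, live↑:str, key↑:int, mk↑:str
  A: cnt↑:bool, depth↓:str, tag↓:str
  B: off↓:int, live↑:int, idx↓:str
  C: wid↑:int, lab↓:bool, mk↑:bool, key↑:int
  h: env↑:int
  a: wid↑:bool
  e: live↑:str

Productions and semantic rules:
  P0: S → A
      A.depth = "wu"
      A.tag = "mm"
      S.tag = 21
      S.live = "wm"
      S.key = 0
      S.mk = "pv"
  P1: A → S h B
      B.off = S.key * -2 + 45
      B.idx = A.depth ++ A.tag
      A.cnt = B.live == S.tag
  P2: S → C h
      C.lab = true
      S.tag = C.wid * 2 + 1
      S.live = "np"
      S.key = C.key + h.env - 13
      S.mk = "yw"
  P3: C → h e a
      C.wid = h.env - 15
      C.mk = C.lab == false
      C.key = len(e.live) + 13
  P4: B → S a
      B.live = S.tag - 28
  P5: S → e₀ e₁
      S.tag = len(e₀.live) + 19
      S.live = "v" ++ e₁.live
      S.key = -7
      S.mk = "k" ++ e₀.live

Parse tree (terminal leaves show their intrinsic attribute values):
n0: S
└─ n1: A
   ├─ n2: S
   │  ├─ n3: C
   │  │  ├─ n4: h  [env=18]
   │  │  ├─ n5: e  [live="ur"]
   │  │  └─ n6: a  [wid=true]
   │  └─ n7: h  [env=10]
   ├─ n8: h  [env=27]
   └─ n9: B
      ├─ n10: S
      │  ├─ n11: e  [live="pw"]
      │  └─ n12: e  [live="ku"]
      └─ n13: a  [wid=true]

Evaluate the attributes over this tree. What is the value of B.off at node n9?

1. n1.depth = "wu"  ["wu"]
2. n1.tag = "mm"  ["mm"]
3. n3.lab = true  [true]
4. n4.env = 18  [terminal]
5. n5.live = "ur"  [terminal]
6. n6.wid = true  [terminal]
7. n3.wid = 3  [h.env - 15]
8. n3.mk = false  [C.lab == false]
9. n3.key = 15  [len(e.live) + 13]
10. n7.env = 10  [terminal]
11. n2.tag = 7  [C.wid * 2 + 1]
12. n2.live = "np"  ["np"]
13. n2.key = 12  [C.key + h.env - 13]
14. n2.mk = "yw"  ["yw"]
15. n8.env = 27  [terminal]
16. n9.off = 21  [S.key * -2 + 45]
17. n9.idx = "wumm"  [A.depth ++ A.tag]
18. n11.live = "pw"  [terminal]
19. n12.live = "ku"  [terminal]
20. n10.tag = 21  [len(e₀.live) + 19]
21. n10.live = "vku"  ["v" ++ e₁.live]
22. n10.key = -7  [-7]
23. n10.mk = "kpw"  ["k" ++ e₀.live]
24. n13.wid = true  [terminal]
25. n9.live = -7  [S.tag - 28]
26. n1.cnt = false  [B.live == S.tag]
27. n0.tag = 21  [21]
28. n0.live = "wm"  ["wm"]
29. n0.key = 0  [0]
30. n0.mk = "pv"  ["pv"]

21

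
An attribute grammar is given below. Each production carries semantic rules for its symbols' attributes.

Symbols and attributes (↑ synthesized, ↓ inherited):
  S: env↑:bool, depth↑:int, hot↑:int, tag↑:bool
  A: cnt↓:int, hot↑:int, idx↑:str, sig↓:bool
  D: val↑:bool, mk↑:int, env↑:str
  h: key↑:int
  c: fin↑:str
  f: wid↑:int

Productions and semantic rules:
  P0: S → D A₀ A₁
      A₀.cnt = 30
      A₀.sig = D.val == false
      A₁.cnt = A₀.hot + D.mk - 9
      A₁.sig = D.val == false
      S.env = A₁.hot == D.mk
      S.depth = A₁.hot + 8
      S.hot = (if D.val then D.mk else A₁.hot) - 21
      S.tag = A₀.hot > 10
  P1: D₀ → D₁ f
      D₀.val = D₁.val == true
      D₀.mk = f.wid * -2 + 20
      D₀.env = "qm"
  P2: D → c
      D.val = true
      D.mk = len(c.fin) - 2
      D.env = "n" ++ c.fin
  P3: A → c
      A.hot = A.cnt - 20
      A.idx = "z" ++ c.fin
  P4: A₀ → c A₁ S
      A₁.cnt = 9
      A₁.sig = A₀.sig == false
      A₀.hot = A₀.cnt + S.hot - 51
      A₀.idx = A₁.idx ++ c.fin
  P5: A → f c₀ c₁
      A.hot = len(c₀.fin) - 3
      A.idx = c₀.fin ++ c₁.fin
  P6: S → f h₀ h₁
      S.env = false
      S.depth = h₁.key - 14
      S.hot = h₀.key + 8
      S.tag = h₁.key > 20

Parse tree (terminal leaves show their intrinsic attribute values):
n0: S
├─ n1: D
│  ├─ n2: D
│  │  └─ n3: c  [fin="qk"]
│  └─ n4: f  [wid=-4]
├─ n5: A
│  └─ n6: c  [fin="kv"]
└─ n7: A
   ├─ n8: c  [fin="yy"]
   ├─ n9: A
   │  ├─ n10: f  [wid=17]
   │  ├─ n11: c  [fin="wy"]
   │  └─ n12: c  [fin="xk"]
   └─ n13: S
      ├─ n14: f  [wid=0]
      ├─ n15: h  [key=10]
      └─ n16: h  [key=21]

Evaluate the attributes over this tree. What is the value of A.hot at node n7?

1. n3.fin = "qk"  [terminal]
2. n2.val = true  [true]
3. n2.mk = 0  [len(c.fin) - 2]
4. n2.env = "nqk"  ["n" ++ c.fin]
5. n4.wid = -4  [terminal]
6. n1.val = true  [D₁.val == true]
7. n1.mk = 28  [f.wid * -2 + 20]
8. n1.env = "qm"  ["qm"]
9. n5.cnt = 30  [30]
10. n5.sig = false  [D.val == false]
11. n6.fin = "kv"  [terminal]
12. n5.hot = 10  [A.cnt - 20]
13. n5.idx = "zkv"  ["z" ++ c.fin]
14. n7.cnt = 29  [A₀.hot + D.mk - 9]
15. n7.sig = false  [D.val == false]
16. n8.fin = "yy"  [terminal]
17. n9.cnt = 9  [9]
18. n9.sig = true  [A₀.sig == false]
19. n10.wid = 17  [terminal]
20. n11.fin = "wy"  [terminal]
21. n12.fin = "xk"  [terminal]
22. n9.hot = -1  [len(c₀.fin) - 3]
23. n9.idx = "wyxk"  [c₀.fin ++ c₁.fin]
24. n14.wid = 0  [terminal]
25. n15.key = 10  [terminal]
26. n16.key = 21  [terminal]
27. n13.env = false  [false]
28. n13.depth = 7  [h₁.key - 14]
29. n13.hot = 18  [h₀.key + 8]
30. n13.tag = true  [h₁.key > 20]
31. n7.hot = -4  [A₀.cnt + S.hot - 51]
32. n7.idx = "wyxkyy"  [A₁.idx ++ c.fin]
33. n0.env = false  [A₁.hot == D.mk]
34. n0.depth = 4  [A₁.hot + 8]
35. n0.hot = 7  [(if D.val then D.mk else A₁.hot) - 21]
36. n0.tag = false  [A₀.hot > 10]

-4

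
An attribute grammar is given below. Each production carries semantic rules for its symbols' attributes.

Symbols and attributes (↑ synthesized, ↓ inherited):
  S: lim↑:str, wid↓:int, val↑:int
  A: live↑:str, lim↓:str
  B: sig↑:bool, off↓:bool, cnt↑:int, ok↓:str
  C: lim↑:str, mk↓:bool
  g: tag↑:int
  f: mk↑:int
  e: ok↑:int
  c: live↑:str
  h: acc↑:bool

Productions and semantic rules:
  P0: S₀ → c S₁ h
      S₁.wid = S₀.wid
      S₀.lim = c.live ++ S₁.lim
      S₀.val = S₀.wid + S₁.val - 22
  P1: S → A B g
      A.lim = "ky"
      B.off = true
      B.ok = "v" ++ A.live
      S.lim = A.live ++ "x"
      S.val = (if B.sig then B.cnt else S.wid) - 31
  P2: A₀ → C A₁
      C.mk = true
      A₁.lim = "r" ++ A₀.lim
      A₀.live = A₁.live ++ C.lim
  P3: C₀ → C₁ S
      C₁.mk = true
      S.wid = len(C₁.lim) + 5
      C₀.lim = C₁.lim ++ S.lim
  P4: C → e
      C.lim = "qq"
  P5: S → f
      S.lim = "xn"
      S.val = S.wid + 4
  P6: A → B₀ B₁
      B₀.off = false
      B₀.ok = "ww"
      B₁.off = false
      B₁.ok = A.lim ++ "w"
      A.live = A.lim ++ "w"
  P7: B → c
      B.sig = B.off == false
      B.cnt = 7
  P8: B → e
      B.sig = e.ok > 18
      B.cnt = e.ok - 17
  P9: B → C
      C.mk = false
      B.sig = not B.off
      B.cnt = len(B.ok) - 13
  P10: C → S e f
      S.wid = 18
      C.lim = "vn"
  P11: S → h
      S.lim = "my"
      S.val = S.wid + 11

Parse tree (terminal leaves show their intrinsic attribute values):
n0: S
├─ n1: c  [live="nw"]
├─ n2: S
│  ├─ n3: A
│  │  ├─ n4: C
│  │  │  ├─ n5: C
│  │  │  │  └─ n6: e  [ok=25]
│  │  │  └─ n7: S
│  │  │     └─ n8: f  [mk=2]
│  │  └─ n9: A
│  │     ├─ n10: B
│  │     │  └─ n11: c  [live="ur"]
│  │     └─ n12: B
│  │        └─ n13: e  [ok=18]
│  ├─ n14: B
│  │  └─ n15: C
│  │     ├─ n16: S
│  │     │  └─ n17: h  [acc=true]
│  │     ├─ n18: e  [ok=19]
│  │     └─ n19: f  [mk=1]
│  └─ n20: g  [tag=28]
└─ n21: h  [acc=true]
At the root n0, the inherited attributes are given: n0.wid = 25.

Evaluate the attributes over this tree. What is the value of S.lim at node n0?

"nwrkywqqxnx"

1. n0.wid = 25  [given at root]
2. n1.live = "nw"  [terminal]
3. n2.wid = 25  [S₀.wid]
4. n3.lim = "ky"  ["ky"]
5. n4.mk = true  [true]
6. n5.mk = true  [true]
7. n6.ok = 25  [terminal]
8. n5.lim = "qq"  ["qq"]
9. n7.wid = 7  [len(C₁.lim) + 5]
10. n8.mk = 2  [terminal]
11. n7.lim = "xn"  ["xn"]
12. n7.val = 11  [S.wid + 4]
13. n4.lim = "qqxn"  [C₁.lim ++ S.lim]
14. n9.lim = "rky"  ["r" ++ A₀.lim]
15. n10.off = false  [false]
16. n10.ok = "ww"  ["ww"]
17. n11.live = "ur"  [terminal]
18. n10.sig = true  [B.off == false]
19. n10.cnt = 7  [7]
20. n12.off = false  [false]
21. n12.ok = "rkyw"  [A.lim ++ "w"]
22. n13.ok = 18  [terminal]
23. n12.sig = false  [e.ok > 18]
24. n12.cnt = 1  [e.ok - 17]
25. n9.live = "rkyw"  [A.lim ++ "w"]
26. n3.live = "rkywqqxn"  [A₁.live ++ C.lim]
27. n14.off = true  [true]
28. n14.ok = "vrkywqqxn"  ["v" ++ A.live]
29. n15.mk = false  [false]
30. n16.wid = 18  [18]
31. n17.acc = true  [terminal]
32. n16.lim = "my"  ["my"]
33. n16.val = 29  [S.wid + 11]
34. n18.ok = 19  [terminal]
35. n19.mk = 1  [terminal]
36. n15.lim = "vn"  ["vn"]
37. n14.sig = false  [not B.off]
38. n14.cnt = -4  [len(B.ok) - 13]
39. n20.tag = 28  [terminal]
40. n2.lim = "rkywqqxnx"  [A.live ++ "x"]
41. n2.val = -6  [(if B.sig then B.cnt else S.wid) - 31]
42. n21.acc = true  [terminal]
43. n0.lim = "nwrkywqqxnx"  [c.live ++ S₁.lim]
44. n0.val = -3  [S₀.wid + S₁.val - 22]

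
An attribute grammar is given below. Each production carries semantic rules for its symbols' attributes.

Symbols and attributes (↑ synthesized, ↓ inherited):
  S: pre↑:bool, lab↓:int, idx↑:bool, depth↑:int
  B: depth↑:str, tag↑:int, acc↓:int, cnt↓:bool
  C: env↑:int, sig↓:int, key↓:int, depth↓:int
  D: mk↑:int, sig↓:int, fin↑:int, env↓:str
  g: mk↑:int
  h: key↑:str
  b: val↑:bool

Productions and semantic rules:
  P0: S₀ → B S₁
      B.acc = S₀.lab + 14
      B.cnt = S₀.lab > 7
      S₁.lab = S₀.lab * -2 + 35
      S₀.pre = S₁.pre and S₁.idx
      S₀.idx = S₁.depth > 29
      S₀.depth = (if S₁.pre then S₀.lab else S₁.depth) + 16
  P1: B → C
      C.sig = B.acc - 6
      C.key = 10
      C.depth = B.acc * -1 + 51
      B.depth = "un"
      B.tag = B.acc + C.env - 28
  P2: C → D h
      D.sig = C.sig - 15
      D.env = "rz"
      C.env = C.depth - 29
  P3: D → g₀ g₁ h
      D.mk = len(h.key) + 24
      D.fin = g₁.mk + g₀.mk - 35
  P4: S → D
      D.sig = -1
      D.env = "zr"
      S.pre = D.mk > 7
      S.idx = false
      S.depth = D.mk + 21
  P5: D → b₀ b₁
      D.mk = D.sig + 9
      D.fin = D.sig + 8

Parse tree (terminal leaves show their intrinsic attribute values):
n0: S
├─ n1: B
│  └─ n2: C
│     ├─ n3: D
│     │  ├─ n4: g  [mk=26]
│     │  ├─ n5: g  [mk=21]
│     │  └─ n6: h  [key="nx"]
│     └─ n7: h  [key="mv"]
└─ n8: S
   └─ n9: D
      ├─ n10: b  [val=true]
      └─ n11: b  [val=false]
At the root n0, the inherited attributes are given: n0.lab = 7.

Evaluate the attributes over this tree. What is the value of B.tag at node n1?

-6

1. n0.lab = 7  [given at root]
2. n1.acc = 21  [S₀.lab + 14]
3. n1.cnt = false  [S₀.lab > 7]
4. n2.sig = 15  [B.acc - 6]
5. n2.key = 10  [10]
6. n2.depth = 30  [B.acc * -1 + 51]
7. n3.sig = 0  [C.sig - 15]
8. n3.env = "rz"  ["rz"]
9. n4.mk = 26  [terminal]
10. n5.mk = 21  [terminal]
11. n6.key = "nx"  [terminal]
12. n3.mk = 26  [len(h.key) + 24]
13. n3.fin = 12  [g₁.mk + g₀.mk - 35]
14. n7.key = "mv"  [terminal]
15. n2.env = 1  [C.depth - 29]
16. n1.depth = "un"  ["un"]
17. n1.tag = -6  [B.acc + C.env - 28]
18. n8.lab = 21  [S₀.lab * -2 + 35]
19. n9.sig = -1  [-1]
20. n9.env = "zr"  ["zr"]
21. n10.val = true  [terminal]
22. n11.val = false  [terminal]
23. n9.mk = 8  [D.sig + 9]
24. n9.fin = 7  [D.sig + 8]
25. n8.pre = true  [D.mk > 7]
26. n8.idx = false  [false]
27. n8.depth = 29  [D.mk + 21]
28. n0.pre = false  [S₁.pre and S₁.idx]
29. n0.idx = false  [S₁.depth > 29]
30. n0.depth = 23  [(if S₁.pre then S₀.lab else S₁.depth) + 16]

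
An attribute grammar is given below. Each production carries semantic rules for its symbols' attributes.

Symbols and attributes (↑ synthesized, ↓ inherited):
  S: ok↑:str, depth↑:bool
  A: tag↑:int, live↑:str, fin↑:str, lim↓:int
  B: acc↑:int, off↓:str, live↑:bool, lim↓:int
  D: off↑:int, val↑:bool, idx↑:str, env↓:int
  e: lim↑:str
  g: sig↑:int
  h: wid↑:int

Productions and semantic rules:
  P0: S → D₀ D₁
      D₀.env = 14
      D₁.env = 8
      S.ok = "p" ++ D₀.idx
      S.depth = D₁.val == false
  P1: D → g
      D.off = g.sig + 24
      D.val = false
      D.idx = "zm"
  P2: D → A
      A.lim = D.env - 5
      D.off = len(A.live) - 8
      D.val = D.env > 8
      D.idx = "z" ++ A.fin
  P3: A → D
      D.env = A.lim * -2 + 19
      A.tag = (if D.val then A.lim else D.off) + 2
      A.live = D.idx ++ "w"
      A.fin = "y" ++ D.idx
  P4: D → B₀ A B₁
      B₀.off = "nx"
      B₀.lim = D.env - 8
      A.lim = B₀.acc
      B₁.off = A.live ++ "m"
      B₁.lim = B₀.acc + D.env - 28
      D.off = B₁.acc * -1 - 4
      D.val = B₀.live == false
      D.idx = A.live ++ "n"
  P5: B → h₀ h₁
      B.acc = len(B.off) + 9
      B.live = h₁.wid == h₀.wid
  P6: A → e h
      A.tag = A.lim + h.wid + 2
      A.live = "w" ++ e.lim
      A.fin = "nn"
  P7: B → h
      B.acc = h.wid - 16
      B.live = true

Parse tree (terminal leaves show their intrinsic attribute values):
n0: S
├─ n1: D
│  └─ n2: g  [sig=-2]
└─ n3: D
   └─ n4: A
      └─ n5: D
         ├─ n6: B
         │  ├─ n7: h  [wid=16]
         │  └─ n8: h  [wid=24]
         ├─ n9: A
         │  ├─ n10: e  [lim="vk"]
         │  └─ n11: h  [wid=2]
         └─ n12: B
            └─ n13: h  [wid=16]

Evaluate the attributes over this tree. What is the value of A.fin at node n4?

"ywvkn"

1. n1.env = 14  [14]
2. n2.sig = -2  [terminal]
3. n1.off = 22  [g.sig + 24]
4. n1.val = false  [false]
5. n1.idx = "zm"  ["zm"]
6. n3.env = 8  [8]
7. n4.lim = 3  [D.env - 5]
8. n5.env = 13  [A.lim * -2 + 19]
9. n6.off = "nx"  ["nx"]
10. n6.lim = 5  [D.env - 8]
11. n7.wid = 16  [terminal]
12. n8.wid = 24  [terminal]
13. n6.acc = 11  [len(B.off) + 9]
14. n6.live = false  [h₁.wid == h₀.wid]
15. n9.lim = 11  [B₀.acc]
16. n10.lim = "vk"  [terminal]
17. n11.wid = 2  [terminal]
18. n9.tag = 15  [A.lim + h.wid + 2]
19. n9.live = "wvk"  ["w" ++ e.lim]
20. n9.fin = "nn"  ["nn"]
21. n12.off = "wvkm"  [A.live ++ "m"]
22. n12.lim = -4  [B₀.acc + D.env - 28]
23. n13.wid = 16  [terminal]
24. n12.acc = 0  [h.wid - 16]
25. n12.live = true  [true]
26. n5.off = -4  [B₁.acc * -1 - 4]
27. n5.val = true  [B₀.live == false]
28. n5.idx = "wvkn"  [A.live ++ "n"]
29. n4.tag = 5  [(if D.val then A.lim else D.off) + 2]
30. n4.live = "wvknw"  [D.idx ++ "w"]
31. n4.fin = "ywvkn"  ["y" ++ D.idx]
32. n3.off = -3  [len(A.live) - 8]
33. n3.val = false  [D.env > 8]
34. n3.idx = "zywvkn"  ["z" ++ A.fin]
35. n0.ok = "pzm"  ["p" ++ D₀.idx]
36. n0.depth = true  [D₁.val == false]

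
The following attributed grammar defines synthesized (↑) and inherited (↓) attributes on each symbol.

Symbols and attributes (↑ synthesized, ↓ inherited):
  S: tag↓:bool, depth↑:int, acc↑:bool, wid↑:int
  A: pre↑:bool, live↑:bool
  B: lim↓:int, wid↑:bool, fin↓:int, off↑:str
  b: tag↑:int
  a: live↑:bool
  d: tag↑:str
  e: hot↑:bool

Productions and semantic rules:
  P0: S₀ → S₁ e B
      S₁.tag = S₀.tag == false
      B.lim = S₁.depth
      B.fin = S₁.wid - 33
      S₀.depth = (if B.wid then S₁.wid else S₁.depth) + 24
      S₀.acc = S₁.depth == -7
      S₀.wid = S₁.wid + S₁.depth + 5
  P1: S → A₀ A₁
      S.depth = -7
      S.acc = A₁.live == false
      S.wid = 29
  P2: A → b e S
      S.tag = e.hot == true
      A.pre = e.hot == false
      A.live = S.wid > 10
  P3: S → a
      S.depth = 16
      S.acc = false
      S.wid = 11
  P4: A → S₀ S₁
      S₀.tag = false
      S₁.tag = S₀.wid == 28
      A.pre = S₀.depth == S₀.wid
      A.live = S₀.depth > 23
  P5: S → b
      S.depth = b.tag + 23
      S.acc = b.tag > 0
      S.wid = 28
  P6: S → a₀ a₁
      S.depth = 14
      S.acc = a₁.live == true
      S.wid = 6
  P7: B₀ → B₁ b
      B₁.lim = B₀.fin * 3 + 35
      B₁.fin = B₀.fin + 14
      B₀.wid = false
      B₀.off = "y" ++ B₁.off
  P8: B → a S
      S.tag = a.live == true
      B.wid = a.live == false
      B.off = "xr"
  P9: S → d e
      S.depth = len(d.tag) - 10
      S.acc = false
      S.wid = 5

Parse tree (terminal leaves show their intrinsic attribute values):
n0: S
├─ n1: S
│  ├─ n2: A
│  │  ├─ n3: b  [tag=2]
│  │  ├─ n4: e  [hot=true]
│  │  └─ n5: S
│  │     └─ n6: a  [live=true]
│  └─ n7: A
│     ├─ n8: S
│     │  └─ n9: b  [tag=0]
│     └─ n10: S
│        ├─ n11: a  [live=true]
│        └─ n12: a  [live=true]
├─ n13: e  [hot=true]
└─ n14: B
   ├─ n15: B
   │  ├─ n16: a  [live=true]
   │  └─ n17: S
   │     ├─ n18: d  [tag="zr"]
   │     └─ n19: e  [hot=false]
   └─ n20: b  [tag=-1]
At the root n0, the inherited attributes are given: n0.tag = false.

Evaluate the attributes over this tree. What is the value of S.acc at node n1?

true

1. n0.tag = false  [given at root]
2. n1.tag = true  [S₀.tag == false]
3. n3.tag = 2  [terminal]
4. n4.hot = true  [terminal]
5. n5.tag = true  [e.hot == true]
6. n6.live = true  [terminal]
7. n5.depth = 16  [16]
8. n5.acc = false  [false]
9. n5.wid = 11  [11]
10. n2.pre = false  [e.hot == false]
11. n2.live = true  [S.wid > 10]
12. n8.tag = false  [false]
13. n9.tag = 0  [terminal]
14. n8.depth = 23  [b.tag + 23]
15. n8.acc = false  [b.tag > 0]
16. n8.wid = 28  [28]
17. n10.tag = true  [S₀.wid == 28]
18. n11.live = true  [terminal]
19. n12.live = true  [terminal]
20. n10.depth = 14  [14]
21. n10.acc = true  [a₁.live == true]
22. n10.wid = 6  [6]
23. n7.pre = false  [S₀.depth == S₀.wid]
24. n7.live = false  [S₀.depth > 23]
25. n1.depth = -7  [-7]
26. n1.acc = true  [A₁.live == false]
27. n1.wid = 29  [29]
28. n13.hot = true  [terminal]
29. n14.lim = -7  [S₁.depth]
30. n14.fin = -4  [S₁.wid - 33]
31. n15.lim = 23  [B₀.fin * 3 + 35]
32. n15.fin = 10  [B₀.fin + 14]
33. n16.live = true  [terminal]
34. n17.tag = true  [a.live == true]
35. n18.tag = "zr"  [terminal]
36. n19.hot = false  [terminal]
37. n17.depth = -8  [len(d.tag) - 10]
38. n17.acc = false  [false]
39. n17.wid = 5  [5]
40. n15.wid = false  [a.live == false]
41. n15.off = "xr"  ["xr"]
42. n20.tag = -1  [terminal]
43. n14.wid = false  [false]
44. n14.off = "yxr"  ["y" ++ B₁.off]
45. n0.depth = 17  [(if B.wid then S₁.wid else S₁.depth) + 24]
46. n0.acc = true  [S₁.depth == -7]
47. n0.wid = 27  [S₁.wid + S₁.depth + 5]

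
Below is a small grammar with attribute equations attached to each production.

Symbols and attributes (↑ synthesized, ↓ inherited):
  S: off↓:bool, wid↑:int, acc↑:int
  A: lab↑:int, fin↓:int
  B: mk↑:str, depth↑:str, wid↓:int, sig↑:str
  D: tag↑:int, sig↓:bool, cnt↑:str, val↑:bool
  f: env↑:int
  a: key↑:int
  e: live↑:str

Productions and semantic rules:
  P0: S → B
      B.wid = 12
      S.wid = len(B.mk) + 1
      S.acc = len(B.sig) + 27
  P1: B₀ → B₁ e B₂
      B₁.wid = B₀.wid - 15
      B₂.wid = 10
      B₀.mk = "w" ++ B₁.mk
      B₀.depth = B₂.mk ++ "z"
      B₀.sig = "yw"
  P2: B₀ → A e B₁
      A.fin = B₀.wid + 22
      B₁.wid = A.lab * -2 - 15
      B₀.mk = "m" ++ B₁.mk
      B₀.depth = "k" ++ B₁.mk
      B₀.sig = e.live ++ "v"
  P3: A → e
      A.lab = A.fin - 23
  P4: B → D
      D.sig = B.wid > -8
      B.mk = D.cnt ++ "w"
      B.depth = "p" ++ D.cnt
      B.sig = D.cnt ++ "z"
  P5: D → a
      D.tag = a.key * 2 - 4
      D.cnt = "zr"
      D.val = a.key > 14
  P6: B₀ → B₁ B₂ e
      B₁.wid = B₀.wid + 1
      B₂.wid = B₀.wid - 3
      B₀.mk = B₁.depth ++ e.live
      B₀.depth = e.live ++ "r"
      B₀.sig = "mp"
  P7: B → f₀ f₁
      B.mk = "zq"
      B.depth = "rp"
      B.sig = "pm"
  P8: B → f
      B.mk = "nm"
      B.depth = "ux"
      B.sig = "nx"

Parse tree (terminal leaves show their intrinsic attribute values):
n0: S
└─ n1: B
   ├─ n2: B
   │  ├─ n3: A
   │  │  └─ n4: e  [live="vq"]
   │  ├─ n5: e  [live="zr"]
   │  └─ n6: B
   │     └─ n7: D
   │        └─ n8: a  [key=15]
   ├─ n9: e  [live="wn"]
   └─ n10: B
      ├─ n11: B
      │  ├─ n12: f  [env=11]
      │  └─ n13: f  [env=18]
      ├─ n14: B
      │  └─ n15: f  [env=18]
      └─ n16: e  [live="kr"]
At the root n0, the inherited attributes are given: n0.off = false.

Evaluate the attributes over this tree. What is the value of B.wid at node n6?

-7

1. n0.off = false  [given at root]
2. n1.wid = 12  [12]
3. n2.wid = -3  [B₀.wid - 15]
4. n3.fin = 19  [B₀.wid + 22]
5. n4.live = "vq"  [terminal]
6. n3.lab = -4  [A.fin - 23]
7. n5.live = "zr"  [terminal]
8. n6.wid = -7  [A.lab * -2 - 15]
9. n7.sig = true  [B.wid > -8]
10. n8.key = 15  [terminal]
11. n7.tag = 26  [a.key * 2 - 4]
12. n7.cnt = "zr"  ["zr"]
13. n7.val = true  [a.key > 14]
14. n6.mk = "zrw"  [D.cnt ++ "w"]
15. n6.depth = "pzr"  ["p" ++ D.cnt]
16. n6.sig = "zrz"  [D.cnt ++ "z"]
17. n2.mk = "mzrw"  ["m" ++ B₁.mk]
18. n2.depth = "kzrw"  ["k" ++ B₁.mk]
19. n2.sig = "zrv"  [e.live ++ "v"]
20. n9.live = "wn"  [terminal]
21. n10.wid = 10  [10]
22. n11.wid = 11  [B₀.wid + 1]
23. n12.env = 11  [terminal]
24. n13.env = 18  [terminal]
25. n11.mk = "zq"  ["zq"]
26. n11.depth = "rp"  ["rp"]
27. n11.sig = "pm"  ["pm"]
28. n14.wid = 7  [B₀.wid - 3]
29. n15.env = 18  [terminal]
30. n14.mk = "nm"  ["nm"]
31. n14.depth = "ux"  ["ux"]
32. n14.sig = "nx"  ["nx"]
33. n16.live = "kr"  [terminal]
34. n10.mk = "rpkr"  [B₁.depth ++ e.live]
35. n10.depth = "krr"  [e.live ++ "r"]
36. n10.sig = "mp"  ["mp"]
37. n1.mk = "wmzrw"  ["w" ++ B₁.mk]
38. n1.depth = "rpkrz"  [B₂.mk ++ "z"]
39. n1.sig = "yw"  ["yw"]
40. n0.wid = 6  [len(B.mk) + 1]
41. n0.acc = 29  [len(B.sig) + 27]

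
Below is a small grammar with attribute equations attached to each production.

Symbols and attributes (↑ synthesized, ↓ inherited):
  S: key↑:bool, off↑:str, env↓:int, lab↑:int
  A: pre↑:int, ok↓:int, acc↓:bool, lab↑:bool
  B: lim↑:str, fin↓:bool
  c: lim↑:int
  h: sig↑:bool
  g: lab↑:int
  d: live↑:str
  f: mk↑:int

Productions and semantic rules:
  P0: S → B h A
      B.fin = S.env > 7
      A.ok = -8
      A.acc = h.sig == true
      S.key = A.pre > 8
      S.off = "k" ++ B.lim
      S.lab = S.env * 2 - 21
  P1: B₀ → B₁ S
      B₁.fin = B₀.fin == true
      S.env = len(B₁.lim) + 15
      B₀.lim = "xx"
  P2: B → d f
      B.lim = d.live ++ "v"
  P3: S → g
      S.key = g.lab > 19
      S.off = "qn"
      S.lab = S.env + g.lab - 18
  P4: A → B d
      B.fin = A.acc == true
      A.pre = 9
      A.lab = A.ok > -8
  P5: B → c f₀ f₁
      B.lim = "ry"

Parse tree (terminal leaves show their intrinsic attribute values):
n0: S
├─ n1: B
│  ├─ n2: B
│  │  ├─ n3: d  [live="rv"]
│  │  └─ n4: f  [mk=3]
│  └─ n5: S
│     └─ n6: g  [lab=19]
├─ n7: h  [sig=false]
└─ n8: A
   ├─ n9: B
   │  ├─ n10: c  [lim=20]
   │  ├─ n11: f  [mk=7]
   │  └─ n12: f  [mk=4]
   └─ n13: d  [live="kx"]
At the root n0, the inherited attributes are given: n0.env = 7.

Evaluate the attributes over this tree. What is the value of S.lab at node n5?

19

1. n0.env = 7  [given at root]
2. n1.fin = false  [S.env > 7]
3. n2.fin = false  [B₀.fin == true]
4. n3.live = "rv"  [terminal]
5. n4.mk = 3  [terminal]
6. n2.lim = "rvv"  [d.live ++ "v"]
7. n5.env = 18  [len(B₁.lim) + 15]
8. n6.lab = 19  [terminal]
9. n5.key = false  [g.lab > 19]
10. n5.off = "qn"  ["qn"]
11. n5.lab = 19  [S.env + g.lab - 18]
12. n1.lim = "xx"  ["xx"]
13. n7.sig = false  [terminal]
14. n8.ok = -8  [-8]
15. n8.acc = false  [h.sig == true]
16. n9.fin = false  [A.acc == true]
17. n10.lim = 20  [terminal]
18. n11.mk = 7  [terminal]
19. n12.mk = 4  [terminal]
20. n9.lim = "ry"  ["ry"]
21. n13.live = "kx"  [terminal]
22. n8.pre = 9  [9]
23. n8.lab = false  [A.ok > -8]
24. n0.key = true  [A.pre > 8]
25. n0.off = "kxx"  ["k" ++ B.lim]
26. n0.lab = -7  [S.env * 2 - 21]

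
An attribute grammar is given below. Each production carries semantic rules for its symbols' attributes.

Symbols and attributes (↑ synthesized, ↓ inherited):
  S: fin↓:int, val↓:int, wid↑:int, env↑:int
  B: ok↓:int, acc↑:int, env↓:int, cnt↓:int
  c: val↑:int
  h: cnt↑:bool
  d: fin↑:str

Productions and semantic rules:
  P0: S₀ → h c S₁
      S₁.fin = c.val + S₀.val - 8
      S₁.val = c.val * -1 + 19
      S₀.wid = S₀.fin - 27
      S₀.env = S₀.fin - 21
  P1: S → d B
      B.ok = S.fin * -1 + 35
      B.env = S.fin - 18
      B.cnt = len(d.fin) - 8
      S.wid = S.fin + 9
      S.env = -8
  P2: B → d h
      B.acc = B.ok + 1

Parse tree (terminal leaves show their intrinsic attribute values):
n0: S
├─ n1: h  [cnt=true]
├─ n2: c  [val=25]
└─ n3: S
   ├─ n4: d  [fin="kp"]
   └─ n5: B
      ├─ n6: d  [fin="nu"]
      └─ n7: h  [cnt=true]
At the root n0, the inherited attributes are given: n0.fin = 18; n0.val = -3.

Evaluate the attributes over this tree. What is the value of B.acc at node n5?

22

1. n0.fin = 18  [given at root]
2. n0.val = -3  [given at root]
3. n1.cnt = true  [terminal]
4. n2.val = 25  [terminal]
5. n3.fin = 14  [c.val + S₀.val - 8]
6. n3.val = -6  [c.val * -1 + 19]
7. n4.fin = "kp"  [terminal]
8. n5.ok = 21  [S.fin * -1 + 35]
9. n5.env = -4  [S.fin - 18]
10. n5.cnt = -6  [len(d.fin) - 8]
11. n6.fin = "nu"  [terminal]
12. n7.cnt = true  [terminal]
13. n5.acc = 22  [B.ok + 1]
14. n3.wid = 23  [S.fin + 9]
15. n3.env = -8  [-8]
16. n0.wid = -9  [S₀.fin - 27]
17. n0.env = -3  [S₀.fin - 21]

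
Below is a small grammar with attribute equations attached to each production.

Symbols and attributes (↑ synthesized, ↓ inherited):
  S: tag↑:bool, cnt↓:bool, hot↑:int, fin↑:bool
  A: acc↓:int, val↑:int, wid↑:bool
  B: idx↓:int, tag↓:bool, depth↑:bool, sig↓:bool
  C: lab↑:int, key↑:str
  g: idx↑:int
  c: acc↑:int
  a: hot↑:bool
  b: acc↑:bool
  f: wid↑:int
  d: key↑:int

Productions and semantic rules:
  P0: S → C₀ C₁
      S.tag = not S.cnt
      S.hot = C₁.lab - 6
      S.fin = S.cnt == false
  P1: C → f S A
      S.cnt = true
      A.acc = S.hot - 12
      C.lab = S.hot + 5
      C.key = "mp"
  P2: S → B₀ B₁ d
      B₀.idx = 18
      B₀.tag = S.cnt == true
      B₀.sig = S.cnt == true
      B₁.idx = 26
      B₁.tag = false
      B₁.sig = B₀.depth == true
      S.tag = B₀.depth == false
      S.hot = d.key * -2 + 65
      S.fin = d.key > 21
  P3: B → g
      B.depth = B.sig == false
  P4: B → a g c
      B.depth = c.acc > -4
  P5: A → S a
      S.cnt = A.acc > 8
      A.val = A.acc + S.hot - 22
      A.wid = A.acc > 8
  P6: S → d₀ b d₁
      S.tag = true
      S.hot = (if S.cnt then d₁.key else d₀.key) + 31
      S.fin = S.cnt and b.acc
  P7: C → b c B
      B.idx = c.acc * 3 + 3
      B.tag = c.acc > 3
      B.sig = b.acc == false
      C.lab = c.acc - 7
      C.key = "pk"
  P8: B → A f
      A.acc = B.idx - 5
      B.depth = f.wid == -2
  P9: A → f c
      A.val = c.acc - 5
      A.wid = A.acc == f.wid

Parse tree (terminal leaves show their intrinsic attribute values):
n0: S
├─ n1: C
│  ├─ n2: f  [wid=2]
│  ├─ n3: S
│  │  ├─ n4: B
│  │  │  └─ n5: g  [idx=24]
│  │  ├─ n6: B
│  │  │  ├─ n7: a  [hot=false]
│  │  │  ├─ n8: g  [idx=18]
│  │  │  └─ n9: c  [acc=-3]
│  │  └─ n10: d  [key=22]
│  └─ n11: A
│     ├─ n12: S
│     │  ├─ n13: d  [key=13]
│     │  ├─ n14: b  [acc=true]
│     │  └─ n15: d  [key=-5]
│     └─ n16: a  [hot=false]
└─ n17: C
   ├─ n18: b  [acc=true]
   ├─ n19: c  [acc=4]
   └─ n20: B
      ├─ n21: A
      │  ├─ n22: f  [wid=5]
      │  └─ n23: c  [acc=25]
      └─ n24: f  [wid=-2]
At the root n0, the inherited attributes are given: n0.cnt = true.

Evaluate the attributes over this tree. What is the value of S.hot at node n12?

1. n0.cnt = true  [given at root]
2. n2.wid = 2  [terminal]
3. n3.cnt = true  [true]
4. n4.idx = 18  [18]
5. n4.tag = true  [S.cnt == true]
6. n4.sig = true  [S.cnt == true]
7. n5.idx = 24  [terminal]
8. n4.depth = false  [B.sig == false]
9. n6.idx = 26  [26]
10. n6.tag = false  [false]
11. n6.sig = false  [B₀.depth == true]
12. n7.hot = false  [terminal]
13. n8.idx = 18  [terminal]
14. n9.acc = -3  [terminal]
15. n6.depth = true  [c.acc > -4]
16. n10.key = 22  [terminal]
17. n3.tag = true  [B₀.depth == false]
18. n3.hot = 21  [d.key * -2 + 65]
19. n3.fin = true  [d.key > 21]
20. n11.acc = 9  [S.hot - 12]
21. n12.cnt = true  [A.acc > 8]
22. n13.key = 13  [terminal]
23. n14.acc = true  [terminal]
24. n15.key = -5  [terminal]
25. n12.tag = true  [true]
26. n12.hot = 26  [(if S.cnt then d₁.key else d₀.key) + 31]
27. n12.fin = true  [S.cnt and b.acc]
28. n16.hot = false  [terminal]
29. n11.val = 13  [A.acc + S.hot - 22]
30. n11.wid = true  [A.acc > 8]
31. n1.lab = 26  [S.hot + 5]
32. n1.key = "mp"  ["mp"]
33. n18.acc = true  [terminal]
34. n19.acc = 4  [terminal]
35. n20.idx = 15  [c.acc * 3 + 3]
36. n20.tag = true  [c.acc > 3]
37. n20.sig = false  [b.acc == false]
38. n21.acc = 10  [B.idx - 5]
39. n22.wid = 5  [terminal]
40. n23.acc = 25  [terminal]
41. n21.val = 20  [c.acc - 5]
42. n21.wid = false  [A.acc == f.wid]
43. n24.wid = -2  [terminal]
44. n20.depth = true  [f.wid == -2]
45. n17.lab = -3  [c.acc - 7]
46. n17.key = "pk"  ["pk"]
47. n0.tag = false  [not S.cnt]
48. n0.hot = -9  [C₁.lab - 6]
49. n0.fin = false  [S.cnt == false]

26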